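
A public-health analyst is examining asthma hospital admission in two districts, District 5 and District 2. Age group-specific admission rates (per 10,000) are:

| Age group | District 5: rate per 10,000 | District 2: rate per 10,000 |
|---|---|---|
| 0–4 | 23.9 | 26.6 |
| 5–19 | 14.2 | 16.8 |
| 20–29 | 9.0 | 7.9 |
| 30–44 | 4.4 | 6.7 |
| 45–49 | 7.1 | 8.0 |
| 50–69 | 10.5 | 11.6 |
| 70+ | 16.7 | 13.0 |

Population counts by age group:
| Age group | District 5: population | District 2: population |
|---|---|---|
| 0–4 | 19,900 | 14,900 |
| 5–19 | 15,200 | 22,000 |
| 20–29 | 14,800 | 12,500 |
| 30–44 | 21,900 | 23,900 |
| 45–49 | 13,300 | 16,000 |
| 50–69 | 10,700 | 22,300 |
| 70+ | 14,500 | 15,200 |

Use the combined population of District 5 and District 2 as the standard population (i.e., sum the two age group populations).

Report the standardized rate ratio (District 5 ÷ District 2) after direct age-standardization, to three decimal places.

Combined standard total = 237,100; weights = 0.1468, 0.1569, 0.1151, 0.1932, 0.1236, 0.1392, 0.1253.
District 5: 0.1468×23.9 + 0.1569×14.2 + 0.1151×9.0 + 0.1932×4.4 + 0.1236×7.1 + 0.1392×10.5 + 0.1253×16.7 = 12.0527 per 10,000.
District 2: 0.1468×26.6 + 0.1569×16.8 + 0.1151×7.9 + 0.1932×6.7 + 0.1236×8.0 + 0.1392×11.6 + 0.1253×13.0 = 12.9754 per 10,000.
Ratio = 12.0527 ÷ 12.9754 = 0.92889.

0.929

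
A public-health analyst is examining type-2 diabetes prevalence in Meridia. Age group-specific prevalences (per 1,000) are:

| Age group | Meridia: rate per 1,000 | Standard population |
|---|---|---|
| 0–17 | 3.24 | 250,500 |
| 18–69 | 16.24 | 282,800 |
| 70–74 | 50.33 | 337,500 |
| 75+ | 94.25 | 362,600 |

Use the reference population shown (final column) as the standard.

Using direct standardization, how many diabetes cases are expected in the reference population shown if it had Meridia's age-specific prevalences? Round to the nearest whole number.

56566

Expected diabetes cases = Σ (standard pop × age-specific rate ÷ 1,000)
= 250,500×3.24/1,000 + 282,800×16.24/1,000 + 337,500×50.33/1,000 + 362,600×94.25/1,000
= 811.62 + 4592.67 + 16986.38 + 34175.05 = 56565.72.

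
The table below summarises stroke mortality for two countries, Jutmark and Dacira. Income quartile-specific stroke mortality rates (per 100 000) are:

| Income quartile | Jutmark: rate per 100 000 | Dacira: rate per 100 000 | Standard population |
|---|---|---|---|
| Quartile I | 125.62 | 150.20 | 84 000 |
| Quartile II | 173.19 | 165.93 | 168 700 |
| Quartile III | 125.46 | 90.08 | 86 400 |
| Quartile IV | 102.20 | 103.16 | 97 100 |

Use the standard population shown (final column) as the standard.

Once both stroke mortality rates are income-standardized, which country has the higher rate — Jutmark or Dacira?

Jutmark

Standard total = 436 200; weights = 0.1926, 0.3867, 0.1981, 0.2226.
Jutmark: 0.1926×125.62 + 0.3867×173.19 + 0.1981×125.46 + 0.2226×102.20 = 138.7726 per 100 000.
Dacira: 0.1926×150.20 + 0.3867×165.93 + 0.1981×90.08 + 0.2226×103.16 = 133.9040 per 100 000.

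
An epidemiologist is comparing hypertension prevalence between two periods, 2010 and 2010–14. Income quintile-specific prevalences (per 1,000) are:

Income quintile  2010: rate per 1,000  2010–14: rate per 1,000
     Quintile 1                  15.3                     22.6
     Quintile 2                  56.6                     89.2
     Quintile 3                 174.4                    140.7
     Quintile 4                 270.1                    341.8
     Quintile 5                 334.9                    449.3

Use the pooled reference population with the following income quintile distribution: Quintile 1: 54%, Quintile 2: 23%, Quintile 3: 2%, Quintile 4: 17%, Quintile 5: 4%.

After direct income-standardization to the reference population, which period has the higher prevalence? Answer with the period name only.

2010–14

Standard weights: 0.54, 0.23, 0.02, 0.17, 0.04.
2010: 0.5400×15.3 + 0.2300×56.6 + 0.0200×174.4 + 0.1700×270.1 + 0.0400×334.9 = 84.0810 per 1,000.
2010–14: 0.5400×22.6 + 0.2300×89.2 + 0.0200×140.7 + 0.1700×341.8 + 0.0400×449.3 = 111.6120 per 1,000.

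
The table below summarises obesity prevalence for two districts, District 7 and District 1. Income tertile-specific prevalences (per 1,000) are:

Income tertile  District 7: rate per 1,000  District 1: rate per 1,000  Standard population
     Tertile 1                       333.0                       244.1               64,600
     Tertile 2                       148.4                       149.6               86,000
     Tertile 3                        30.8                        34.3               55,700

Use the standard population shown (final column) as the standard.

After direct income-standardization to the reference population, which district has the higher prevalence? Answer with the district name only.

District 7

Standard total = 206,300; weights = 0.3131, 0.4169, 0.2700.
District 7: 0.3131×333.0 + 0.4169×148.4 + 0.2700×30.8 = 174.4535 per 1,000.
District 1: 0.3131×244.1 + 0.4169×149.6 + 0.2700×34.3 = 148.0609 per 1,000.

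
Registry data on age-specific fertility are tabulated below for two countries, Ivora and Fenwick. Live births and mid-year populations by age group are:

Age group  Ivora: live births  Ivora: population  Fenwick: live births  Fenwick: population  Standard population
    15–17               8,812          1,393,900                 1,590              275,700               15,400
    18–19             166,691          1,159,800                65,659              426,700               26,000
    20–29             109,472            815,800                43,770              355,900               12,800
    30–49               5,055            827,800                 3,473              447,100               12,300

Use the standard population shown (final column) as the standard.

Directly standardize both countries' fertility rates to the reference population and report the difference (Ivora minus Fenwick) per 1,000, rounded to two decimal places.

-1.99

Age-specific rates per 1,000 for Ivora: 6.322, 143.724, 134.190, 6.107.
For Fenwick: 5.767, 153.876, 122.984, 7.768.
Standard total = 66,500; weights = 0.2316, 0.3910, 0.1925, 0.1850.
Ivora: 0.2316×6.322 + 0.3910×143.724 + 0.1925×134.190 + 0.1850×6.107 = 84.6153 per 1,000.
Fenwick: 0.2316×5.767 + 0.3910×153.876 + 0.1925×122.984 + 0.1850×7.768 = 86.6066 per 1,000.
Difference = 84.6153 − 86.6066 = -1.9913.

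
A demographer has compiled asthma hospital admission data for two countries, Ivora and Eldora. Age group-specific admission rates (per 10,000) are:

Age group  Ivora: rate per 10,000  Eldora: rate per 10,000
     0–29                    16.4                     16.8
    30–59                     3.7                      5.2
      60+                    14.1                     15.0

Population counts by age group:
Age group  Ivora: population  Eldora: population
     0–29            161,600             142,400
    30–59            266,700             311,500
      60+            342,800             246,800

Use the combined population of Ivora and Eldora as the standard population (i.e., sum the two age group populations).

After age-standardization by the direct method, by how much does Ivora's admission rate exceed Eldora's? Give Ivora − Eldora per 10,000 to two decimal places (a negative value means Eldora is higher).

Combined standard total = 1,471,800; weights = 0.2065, 0.3929, 0.4006.
Ivora: 0.2065×16.4 + 0.3929×3.7 + 0.4006×14.1 = 10.4894 per 10,000.
Eldora: 0.2065×16.8 + 0.3929×5.2 + 0.4006×15.0 = 11.5218 per 10,000.
Difference = 10.4894 − 11.5218 = -1.0324.

-1.03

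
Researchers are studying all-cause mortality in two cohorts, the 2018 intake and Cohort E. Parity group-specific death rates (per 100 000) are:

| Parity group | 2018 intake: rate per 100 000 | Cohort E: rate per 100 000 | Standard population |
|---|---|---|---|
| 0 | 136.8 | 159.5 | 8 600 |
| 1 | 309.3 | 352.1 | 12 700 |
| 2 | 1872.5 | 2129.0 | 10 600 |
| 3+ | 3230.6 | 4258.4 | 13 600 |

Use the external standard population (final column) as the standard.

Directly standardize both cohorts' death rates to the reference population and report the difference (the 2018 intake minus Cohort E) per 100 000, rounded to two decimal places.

Standard total = 45 500; weights = 0.1890, 0.2791, 0.2330, 0.2989.
The 2018 intake: 0.1890×136.8 + 0.2791×309.3 + 0.2330×1872.5 + 0.2989×3230.6 = 1514.0495 per 100 000.
Cohort E: 0.1890×159.5 + 0.2791×352.1 + 0.2330×2129.0 + 0.2989×4258.4 = 1897.2530 per 100 000.
Difference = 1514.0495 − 1897.2530 = -383.2035.

-383.20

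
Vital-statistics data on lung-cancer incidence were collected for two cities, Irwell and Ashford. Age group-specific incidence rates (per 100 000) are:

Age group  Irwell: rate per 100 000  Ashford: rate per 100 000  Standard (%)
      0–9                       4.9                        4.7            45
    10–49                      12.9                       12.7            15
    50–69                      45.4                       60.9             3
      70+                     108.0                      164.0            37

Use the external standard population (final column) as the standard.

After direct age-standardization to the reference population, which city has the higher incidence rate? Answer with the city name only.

Ashford

Standard weights: 0.45, 0.15, 0.03, 0.37.
Irwell: 0.4500×4.9 + 0.1500×12.9 + 0.0300×45.4 + 0.3700×108.0 = 45.4620 per 100 000.
Ashford: 0.4500×4.7 + 0.1500×12.7 + 0.0300×60.9 + 0.3700×164.0 = 66.5270 per 100 000.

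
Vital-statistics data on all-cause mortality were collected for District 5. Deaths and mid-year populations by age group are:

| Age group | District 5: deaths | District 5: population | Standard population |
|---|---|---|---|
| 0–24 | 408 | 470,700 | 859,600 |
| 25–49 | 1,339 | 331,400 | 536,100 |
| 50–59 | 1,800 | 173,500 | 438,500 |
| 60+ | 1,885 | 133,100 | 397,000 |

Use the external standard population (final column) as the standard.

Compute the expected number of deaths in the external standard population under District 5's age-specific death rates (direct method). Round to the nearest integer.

13083

Age-specific rates per 100,000 for District 5: 86.68, 404.04, 1037.46, 1416.23.
Expected deaths = Σ (standard pop × age-specific rate ÷ 100,000)
= 859,600×86.68/100,000 + 536,100×404.04/100,000 + 438,500×1037.46/100,000 + 397,000×1416.23/100,000
= 745.10 + 2166.08 + 4549.28 + 5622.43 = 13082.88.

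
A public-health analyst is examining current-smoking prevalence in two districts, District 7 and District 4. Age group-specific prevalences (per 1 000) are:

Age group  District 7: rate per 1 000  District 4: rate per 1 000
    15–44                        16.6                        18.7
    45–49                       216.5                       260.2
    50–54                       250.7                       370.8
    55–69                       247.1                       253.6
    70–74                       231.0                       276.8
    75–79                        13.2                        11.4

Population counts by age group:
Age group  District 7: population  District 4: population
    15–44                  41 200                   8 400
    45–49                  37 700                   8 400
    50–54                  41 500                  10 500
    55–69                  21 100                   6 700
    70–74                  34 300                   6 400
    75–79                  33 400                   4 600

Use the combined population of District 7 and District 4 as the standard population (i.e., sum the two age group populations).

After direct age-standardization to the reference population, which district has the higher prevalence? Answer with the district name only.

District 4

Combined standard total = 254 200; weights = 0.1951, 0.1814, 0.2046, 0.1094, 0.1601, 0.1495.
District 7: 0.1951×16.6 + 0.1814×216.5 + 0.2046×250.7 + 0.1094×247.1 + 0.1601×231.0 + 0.1495×13.2 = 159.7683 per 1 000.
District 4: 0.1951×18.7 + 0.1814×260.2 + 0.2046×370.8 + 0.1094×253.6 + 0.1601×276.8 + 0.1495×11.4 = 200.4460 per 1 000.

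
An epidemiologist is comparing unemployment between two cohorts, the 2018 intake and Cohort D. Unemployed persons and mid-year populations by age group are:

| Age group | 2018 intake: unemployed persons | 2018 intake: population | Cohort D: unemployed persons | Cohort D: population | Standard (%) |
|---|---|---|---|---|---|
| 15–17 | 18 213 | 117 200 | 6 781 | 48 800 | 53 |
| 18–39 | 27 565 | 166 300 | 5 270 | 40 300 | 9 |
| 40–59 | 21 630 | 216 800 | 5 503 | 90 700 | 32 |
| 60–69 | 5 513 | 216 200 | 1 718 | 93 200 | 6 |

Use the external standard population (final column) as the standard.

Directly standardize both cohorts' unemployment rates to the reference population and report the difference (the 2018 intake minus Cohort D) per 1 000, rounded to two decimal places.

Age-specific rates per 1 000 for the 2018 intake: 155.401, 165.755, 99.769, 25.500.
For Cohort D: 138.955, 130.769, 60.673, 18.433.
Standard weights: 0.53, 0.09, 0.32, 0.06.
The 2018 intake: 0.5300×155.401 + 0.0900×165.755 + 0.3200×99.769 + 0.0600×25.500 = 130.7366 per 1 000.
Cohort D: 0.5300×138.955 + 0.0900×130.769 + 0.3200×60.673 + 0.0600×18.433 = 105.9366 per 1 000.
Difference = 130.7366 − 105.9366 = 24.8001.

24.80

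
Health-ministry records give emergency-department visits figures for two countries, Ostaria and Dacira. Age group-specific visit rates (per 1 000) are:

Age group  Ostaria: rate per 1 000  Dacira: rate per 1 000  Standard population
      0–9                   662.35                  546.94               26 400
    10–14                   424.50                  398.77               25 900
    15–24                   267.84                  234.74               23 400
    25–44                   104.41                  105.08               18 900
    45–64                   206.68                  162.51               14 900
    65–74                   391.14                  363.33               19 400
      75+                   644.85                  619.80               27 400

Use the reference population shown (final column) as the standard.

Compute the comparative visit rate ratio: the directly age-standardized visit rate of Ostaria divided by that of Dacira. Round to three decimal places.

Standard total = 156 300; weights = 0.1689, 0.1657, 0.1497, 0.1209, 0.0953, 0.1241, 0.1753.
Ostaria: 0.1689×662.35 + 0.1657×424.50 + 0.1497×267.84 + 0.1209×104.41 + 0.0953×206.68 + 0.1241×391.14 + 0.1753×644.85 = 416.2376 per 1 000.
Dacira: 0.1689×546.94 + 0.1657×398.77 + 0.1497×234.74 + 0.1209×105.08 + 0.0953×162.51 + 0.1241×363.33 + 0.1753×619.80 = 375.5522 per 1 000.
Ratio = 416.2376 ÷ 375.5522 = 1.10833.

1.108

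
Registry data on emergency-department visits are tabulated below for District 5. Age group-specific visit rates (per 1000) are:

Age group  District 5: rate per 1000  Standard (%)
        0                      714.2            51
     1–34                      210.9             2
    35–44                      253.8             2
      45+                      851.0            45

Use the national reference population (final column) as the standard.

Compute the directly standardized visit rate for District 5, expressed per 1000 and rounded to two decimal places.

756.49

Standard weights: 0.51, 0.02, 0.02, 0.45.
Standardized rate: 0.5100×714.2 + 0.0200×210.9 + 0.0200×253.8 + 0.4500×851.0 = 756.4860 per 1000.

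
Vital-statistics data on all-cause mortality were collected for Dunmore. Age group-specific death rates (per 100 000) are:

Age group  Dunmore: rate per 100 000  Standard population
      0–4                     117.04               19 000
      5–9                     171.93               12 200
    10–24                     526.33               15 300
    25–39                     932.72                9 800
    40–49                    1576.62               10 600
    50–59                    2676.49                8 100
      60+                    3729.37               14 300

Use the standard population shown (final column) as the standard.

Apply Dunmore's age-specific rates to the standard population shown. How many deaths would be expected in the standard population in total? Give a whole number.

1132

Expected deaths = Σ (standard pop × age-specific rate ÷ 100 000)
= 19 000×117.04/100 000 + 12 200×171.93/100 000 + 15 300×526.33/100 000 + 9 800×932.72/100 000 + 10 600×1576.62/100 000 + 8 100×2676.49/100 000 + 14 300×3729.37/100 000
= 22.24 + 20.98 + 80.53 + 91.41 + 167.12 + 216.80 + 533.30 = 1132.37.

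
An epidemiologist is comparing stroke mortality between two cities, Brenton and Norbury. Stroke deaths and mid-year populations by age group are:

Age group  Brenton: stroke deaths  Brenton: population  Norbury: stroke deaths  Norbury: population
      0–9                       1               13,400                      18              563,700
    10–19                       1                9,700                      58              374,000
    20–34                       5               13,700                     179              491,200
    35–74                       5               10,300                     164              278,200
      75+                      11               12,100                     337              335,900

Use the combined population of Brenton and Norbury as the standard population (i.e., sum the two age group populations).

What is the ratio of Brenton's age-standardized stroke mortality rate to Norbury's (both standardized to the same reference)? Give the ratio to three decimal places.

0.926

Age-specific rates per 100,000 for Brenton: 7.46, 10.31, 36.50, 48.54, 90.91.
For Norbury: 3.19, 15.51, 36.44, 58.95, 100.33.
Combined standard total = 2,102,200; weights = 0.2745, 0.1825, 0.2402, 0.1372, 0.1655.
Brenton: 0.2745×7.46 + 0.1825×10.31 + 0.2402×36.50 + 0.1372×48.54 + 0.1655×90.91 = 34.4071 per 100,000.
Norbury: 0.2745×3.19 + 0.1825×15.51 + 0.2402×36.44 + 0.1372×58.95 + 0.1655×100.33 = 37.1580 per 100,000.
Ratio = 34.4071 ÷ 37.1580 = 0.92597.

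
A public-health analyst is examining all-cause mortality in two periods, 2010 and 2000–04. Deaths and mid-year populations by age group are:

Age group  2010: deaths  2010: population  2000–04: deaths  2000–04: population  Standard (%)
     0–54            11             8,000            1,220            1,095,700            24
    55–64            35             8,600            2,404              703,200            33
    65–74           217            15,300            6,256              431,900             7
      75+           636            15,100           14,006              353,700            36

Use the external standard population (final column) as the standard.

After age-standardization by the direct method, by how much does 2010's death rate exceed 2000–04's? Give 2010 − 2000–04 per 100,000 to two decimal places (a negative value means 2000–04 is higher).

116.40

Age-specific rates per 100,000 for 2010: 137.50, 406.98, 1418.30, 4211.92.
For 2000–04: 111.34, 341.87, 1448.48, 3959.85.
Standard weights: 0.24, 0.33, 0.07, 0.36.
2010: 0.2400×137.50 + 0.3300×406.98 + 0.0700×1418.30 + 0.3600×4211.92 = 1782.8748 per 100,000.
2000–04: 0.2400×111.34 + 0.3300×341.87 + 0.0700×1448.48 + 0.3600×3959.85 = 1666.4793 per 100,000.
Difference = 1782.8748 − 1666.4793 = 116.3955.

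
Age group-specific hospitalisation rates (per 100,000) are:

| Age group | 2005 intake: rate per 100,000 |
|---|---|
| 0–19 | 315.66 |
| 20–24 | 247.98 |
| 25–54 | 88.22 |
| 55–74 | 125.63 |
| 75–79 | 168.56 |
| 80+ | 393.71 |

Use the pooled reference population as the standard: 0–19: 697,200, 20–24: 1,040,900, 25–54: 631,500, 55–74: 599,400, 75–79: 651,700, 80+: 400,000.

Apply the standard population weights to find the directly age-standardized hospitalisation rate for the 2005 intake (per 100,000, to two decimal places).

Standard total = 4,020,700; weights = 0.1734, 0.2589, 0.1571, 0.1491, 0.1621, 0.0995.
Standardized rate: 0.1734×315.66 + 0.2589×247.98 + 0.1571×88.22 + 0.1491×125.63 + 0.1621×168.56 + 0.0995×393.71 = 218.0090 per 100,000.

218.01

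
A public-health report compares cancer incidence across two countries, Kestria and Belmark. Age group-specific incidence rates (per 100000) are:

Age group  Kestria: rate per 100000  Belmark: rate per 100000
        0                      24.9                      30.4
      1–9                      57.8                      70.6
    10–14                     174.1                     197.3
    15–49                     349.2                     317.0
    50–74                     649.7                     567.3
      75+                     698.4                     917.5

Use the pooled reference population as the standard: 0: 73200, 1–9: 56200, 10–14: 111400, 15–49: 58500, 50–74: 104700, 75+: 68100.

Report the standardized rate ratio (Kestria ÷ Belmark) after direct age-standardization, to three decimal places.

0.952

Standard total = 472100; weights = 0.1551, 0.1190, 0.2360, 0.1239, 0.2218, 0.1442.
Kestria: 0.1551×24.9 + 0.1190×57.8 + 0.2360×174.1 + 0.1239×349.2 + 0.2218×649.7 + 0.1442×698.4 = 339.9250 per 100000.
Belmark: 0.1551×30.4 + 0.1190×70.6 + 0.2360×197.3 + 0.1239×317.0 + 0.2218×567.3 + 0.1442×917.5 = 357.1167 per 100000.
Ratio = 339.9250 ÷ 357.1167 = 0.95186.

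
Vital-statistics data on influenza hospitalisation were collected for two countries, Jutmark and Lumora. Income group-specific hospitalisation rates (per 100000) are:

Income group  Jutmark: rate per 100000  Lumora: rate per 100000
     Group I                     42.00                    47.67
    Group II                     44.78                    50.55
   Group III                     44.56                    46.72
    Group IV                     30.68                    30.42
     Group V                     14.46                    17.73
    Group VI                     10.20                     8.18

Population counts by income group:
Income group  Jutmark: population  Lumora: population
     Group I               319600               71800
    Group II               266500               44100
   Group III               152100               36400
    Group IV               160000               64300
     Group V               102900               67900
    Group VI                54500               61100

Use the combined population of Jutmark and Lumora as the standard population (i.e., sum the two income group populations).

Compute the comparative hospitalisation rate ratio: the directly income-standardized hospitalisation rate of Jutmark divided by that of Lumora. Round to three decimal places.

Combined standard total = 1401200; weights = 0.2793, 0.2217, 0.1345, 0.1601, 0.1219, 0.0825.
Jutmark: 0.2793×42.00 + 0.2217×44.78 + 0.1345×44.56 + 0.1601×30.68 + 0.1219×14.46 + 0.0825×10.20 = 35.1680 per 100000.
Lumora: 0.2793×47.67 + 0.2217×50.55 + 0.1345×46.72 + 0.1601×30.42 + 0.1219×17.73 + 0.0825×8.18 = 38.5118 per 100000.
Ratio = 35.1680 ÷ 38.5118 = 0.91318.

0.913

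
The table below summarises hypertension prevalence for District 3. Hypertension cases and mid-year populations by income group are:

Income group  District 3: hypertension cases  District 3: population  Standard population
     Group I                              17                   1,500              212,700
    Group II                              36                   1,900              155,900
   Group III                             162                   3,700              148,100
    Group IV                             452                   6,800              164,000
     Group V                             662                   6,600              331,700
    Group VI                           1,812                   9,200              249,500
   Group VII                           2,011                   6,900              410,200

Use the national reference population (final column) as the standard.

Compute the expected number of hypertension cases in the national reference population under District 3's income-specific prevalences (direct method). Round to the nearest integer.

224714

Income-specific rates per 1,000 for District 3: 11.333, 18.947, 43.784, 66.471, 100.303, 196.957, 291.449.
Expected hypertension cases = Σ (standard pop × income-specific rate ÷ 1,000)
= 212,700×11.333/1,000 + 155,900×18.947/1,000 + 148,100×43.784/1,000 + 164,000×66.471/1,000 + 331,700×100.303/1,000 + 249,500×196.957/1,000 + 410,200×291.449/1,000
= 2410.60 + 2953.89 + 6484.38 + 10901.18 + 33270.52 + 49140.65 + 119552.49 = 224713.71.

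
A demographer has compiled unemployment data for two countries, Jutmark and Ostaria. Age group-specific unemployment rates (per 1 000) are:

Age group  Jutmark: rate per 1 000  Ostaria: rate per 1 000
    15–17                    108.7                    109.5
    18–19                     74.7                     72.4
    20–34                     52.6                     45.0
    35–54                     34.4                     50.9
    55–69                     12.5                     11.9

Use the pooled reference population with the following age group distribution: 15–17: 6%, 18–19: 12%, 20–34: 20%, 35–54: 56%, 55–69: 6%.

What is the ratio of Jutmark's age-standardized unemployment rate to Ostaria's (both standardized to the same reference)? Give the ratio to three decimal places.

0.861

Standard weights: 0.06, 0.12, 0.20, 0.56, 0.06.
Jutmark: 0.0600×108.7 + 0.1200×74.7 + 0.2000×52.6 + 0.5600×34.4 + 0.0600×12.5 = 46.0200 per 1 000.
Ostaria: 0.0600×109.5 + 0.1200×72.4 + 0.2000×45.0 + 0.5600×50.9 + 0.0600×11.9 = 53.4760 per 1 000.
Ratio = 46.0200 ÷ 53.4760 = 0.86057.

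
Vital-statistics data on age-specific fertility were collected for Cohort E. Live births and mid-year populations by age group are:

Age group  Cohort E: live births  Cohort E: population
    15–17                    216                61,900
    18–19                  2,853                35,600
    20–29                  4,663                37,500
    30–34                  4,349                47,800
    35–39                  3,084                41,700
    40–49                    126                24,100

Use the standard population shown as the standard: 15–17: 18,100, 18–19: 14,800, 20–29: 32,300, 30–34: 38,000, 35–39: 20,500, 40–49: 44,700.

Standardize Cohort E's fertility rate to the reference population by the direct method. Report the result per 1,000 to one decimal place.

62.2

Age-specific rates per 1,000 for Cohort E: 3.489, 80.140, 124.347, 90.983, 73.957, 5.228.
Standard total = 168,400; weights = 0.1075, 0.0879, 0.1918, 0.2257, 0.1217, 0.2654.
Standardized rate: 0.1075×3.489 + 0.0879×80.140 + 0.1918×124.347 + 0.2257×90.983 + 0.1217×73.957 + 0.2654×5.228 = 62.1901 per 1,000.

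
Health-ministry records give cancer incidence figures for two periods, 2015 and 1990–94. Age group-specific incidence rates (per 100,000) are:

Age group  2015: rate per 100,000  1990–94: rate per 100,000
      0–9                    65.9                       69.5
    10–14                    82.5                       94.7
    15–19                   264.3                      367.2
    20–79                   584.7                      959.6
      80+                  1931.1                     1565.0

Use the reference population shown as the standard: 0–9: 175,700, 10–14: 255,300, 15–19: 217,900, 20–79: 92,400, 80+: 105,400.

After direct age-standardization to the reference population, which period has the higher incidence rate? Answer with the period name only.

1990–94

Standard total = 846,700; weights = 0.2075, 0.3015, 0.2574, 0.1091, 0.1245.
2015: 0.2075×65.9 + 0.3015×82.5 + 0.2574×264.3 + 0.1091×584.7 + 0.1245×1931.1 = 410.7666 per 100,000.
1990–94: 0.2075×69.5 + 0.3015×94.7 + 0.2574×367.2 + 0.1091×959.6 + 0.1245×1565.0 = 437.0131 per 100,000.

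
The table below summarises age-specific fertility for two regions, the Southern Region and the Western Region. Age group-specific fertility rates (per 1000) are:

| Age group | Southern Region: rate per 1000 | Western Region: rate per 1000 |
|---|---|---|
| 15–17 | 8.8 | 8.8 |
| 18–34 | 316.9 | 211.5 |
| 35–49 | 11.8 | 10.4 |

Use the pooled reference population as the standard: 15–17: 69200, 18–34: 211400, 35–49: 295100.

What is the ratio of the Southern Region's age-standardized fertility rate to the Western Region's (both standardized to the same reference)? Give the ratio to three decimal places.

Standard total = 575700; weights = 0.1202, 0.3672, 0.5126.
The Southern Region: 0.1202×8.8 + 0.3672×316.9 + 0.5126×11.8 = 123.4737 per 1000.
The Western Region: 0.1202×8.8 + 0.3672×211.5 + 0.5126×10.4 = 84.0526 per 1000.
Ratio = 123.4737 ÷ 84.0526 = 1.46900.

1.469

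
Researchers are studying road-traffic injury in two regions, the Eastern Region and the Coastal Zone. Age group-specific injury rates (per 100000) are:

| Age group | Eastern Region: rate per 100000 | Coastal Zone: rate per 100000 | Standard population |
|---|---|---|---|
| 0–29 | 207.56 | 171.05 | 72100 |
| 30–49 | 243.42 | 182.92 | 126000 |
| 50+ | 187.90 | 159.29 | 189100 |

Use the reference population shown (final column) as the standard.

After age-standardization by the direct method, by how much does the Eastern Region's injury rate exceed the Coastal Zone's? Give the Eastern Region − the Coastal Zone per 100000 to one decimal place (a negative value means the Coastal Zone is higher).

Standard total = 387200; weights = 0.1862, 0.3254, 0.4884.
The Eastern Region: 0.1862×207.56 + 0.3254×243.42 + 0.4884×187.90 = 209.6278 per 100000.
The Coastal Zone: 0.1862×171.05 + 0.3254×182.92 + 0.4884×159.29 = 169.1693 per 100000.
Difference = 209.6278 − 169.1693 = 40.4585.

40.5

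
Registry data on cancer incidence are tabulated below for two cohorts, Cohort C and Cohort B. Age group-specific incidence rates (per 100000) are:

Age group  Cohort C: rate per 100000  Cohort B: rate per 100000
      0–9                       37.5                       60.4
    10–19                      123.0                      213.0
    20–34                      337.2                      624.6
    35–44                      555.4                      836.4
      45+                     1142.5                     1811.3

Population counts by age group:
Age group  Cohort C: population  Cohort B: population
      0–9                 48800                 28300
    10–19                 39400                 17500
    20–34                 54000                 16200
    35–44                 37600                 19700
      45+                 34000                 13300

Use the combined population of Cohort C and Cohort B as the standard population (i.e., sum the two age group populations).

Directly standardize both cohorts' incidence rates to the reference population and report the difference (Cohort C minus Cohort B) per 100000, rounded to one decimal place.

-242.2

Combined standard total = 308800; weights = 0.2497, 0.1843, 0.2273, 0.1856, 0.1532.
Cohort C: 0.2497×37.5 + 0.1843×123.0 + 0.2273×337.2 + 0.1856×555.4 + 0.1532×1142.5 = 386.7424 per 100000.
Cohort B: 0.2497×60.4 + 0.1843×213.0 + 0.2273×624.6 + 0.1856×836.4 + 0.1532×1811.3 = 628.9627 per 100000.
Difference = 386.7424 − 628.9627 = -242.2202.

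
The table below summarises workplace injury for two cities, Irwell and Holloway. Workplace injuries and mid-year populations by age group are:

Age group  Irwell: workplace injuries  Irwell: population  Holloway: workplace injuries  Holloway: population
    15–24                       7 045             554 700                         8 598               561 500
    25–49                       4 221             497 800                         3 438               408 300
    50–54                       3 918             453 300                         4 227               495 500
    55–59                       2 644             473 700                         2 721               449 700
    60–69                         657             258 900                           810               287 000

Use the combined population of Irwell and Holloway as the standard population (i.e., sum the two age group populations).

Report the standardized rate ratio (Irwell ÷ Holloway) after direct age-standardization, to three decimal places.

0.916

Age-specific rates per 10 000 for Irwell: 127.01, 84.79, 86.43, 55.82, 25.38.
For Holloway: 153.13, 84.20, 85.31, 60.51, 28.22.
Combined standard total = 4 440 400; weights = 0.2514, 0.2041, 0.2137, 0.2080, 0.1229.
Irwell: 0.2514×127.01 + 0.2041×84.79 + 0.2137×86.43 + 0.2080×55.82 + 0.1229×25.38 = 82.4240 per 10 000.
Holloway: 0.2514×153.13 + 0.2041×84.20 + 0.2137×85.31 + 0.2080×60.51 + 0.1229×28.22 = 89.9545 per 10 000.
Ratio = 82.4240 ÷ 89.9545 = 0.91629.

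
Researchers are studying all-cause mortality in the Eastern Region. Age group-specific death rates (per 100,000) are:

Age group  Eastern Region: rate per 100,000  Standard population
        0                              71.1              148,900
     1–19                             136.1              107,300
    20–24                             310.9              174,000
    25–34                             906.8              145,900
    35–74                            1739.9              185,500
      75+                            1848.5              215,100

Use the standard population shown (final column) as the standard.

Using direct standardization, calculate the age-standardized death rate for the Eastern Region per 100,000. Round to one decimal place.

Standard total = 976,700; weights = 0.1525, 0.1099, 0.1782, 0.1494, 0.1899, 0.2202.
Standardized rate: 0.1525×71.1 + 0.1099×136.1 + 0.1782×310.9 + 0.1494×906.8 + 0.1899×1739.9 + 0.2202×1848.5 = 954.1854 per 100,000.

954.2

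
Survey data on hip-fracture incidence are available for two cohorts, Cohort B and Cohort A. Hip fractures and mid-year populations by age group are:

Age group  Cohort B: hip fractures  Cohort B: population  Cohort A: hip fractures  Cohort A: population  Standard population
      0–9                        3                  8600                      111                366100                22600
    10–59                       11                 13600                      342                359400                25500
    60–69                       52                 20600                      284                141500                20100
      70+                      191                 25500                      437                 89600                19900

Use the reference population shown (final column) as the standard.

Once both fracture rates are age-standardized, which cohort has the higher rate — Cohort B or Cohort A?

Cohort B

Age-specific rates per 100000 for Cohort B: 34.88, 80.88, 252.43, 749.02.
For Cohort A: 30.32, 95.16, 200.71, 487.72.
Standard total = 88100; weights = 0.2565, 0.2894, 0.2281, 0.2259.
Cohort B: 0.2565×34.88 + 0.2894×80.88 + 0.2281×252.43 + 0.2259×749.02 = 259.1390 per 100000.
Cohort A: 0.2565×30.32 + 0.2894×95.16 + 0.2281×200.71 + 0.2259×487.72 = 191.2788 per 100000.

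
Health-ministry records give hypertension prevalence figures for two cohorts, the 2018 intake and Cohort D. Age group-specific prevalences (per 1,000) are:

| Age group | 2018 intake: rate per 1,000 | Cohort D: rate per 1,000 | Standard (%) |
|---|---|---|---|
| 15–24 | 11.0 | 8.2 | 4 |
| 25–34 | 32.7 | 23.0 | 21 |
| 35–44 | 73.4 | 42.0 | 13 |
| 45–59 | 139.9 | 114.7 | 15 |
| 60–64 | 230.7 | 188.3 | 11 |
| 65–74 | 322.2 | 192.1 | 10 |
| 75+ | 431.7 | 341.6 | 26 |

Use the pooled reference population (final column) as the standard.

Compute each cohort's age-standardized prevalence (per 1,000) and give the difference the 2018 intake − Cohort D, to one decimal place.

Standard weights: 0.04, 0.21, 0.13, 0.15, 0.11, 0.10, 0.26.
The 2018 intake: 0.0400×11.0 + 0.2100×32.7 + 0.1300×73.4 + 0.1500×139.9 + 0.1100×230.7 + 0.1000×322.2 + 0.2600×431.7 = 207.6730 per 1,000.
Cohort D: 0.0400×8.2 + 0.2100×23.0 + 0.1300×42.0 + 0.1500×114.7 + 0.1100×188.3 + 0.1000×192.1 + 0.2600×341.6 = 156.5620 per 1,000.
Difference = 207.6730 − 156.5620 = 51.1110.

51.1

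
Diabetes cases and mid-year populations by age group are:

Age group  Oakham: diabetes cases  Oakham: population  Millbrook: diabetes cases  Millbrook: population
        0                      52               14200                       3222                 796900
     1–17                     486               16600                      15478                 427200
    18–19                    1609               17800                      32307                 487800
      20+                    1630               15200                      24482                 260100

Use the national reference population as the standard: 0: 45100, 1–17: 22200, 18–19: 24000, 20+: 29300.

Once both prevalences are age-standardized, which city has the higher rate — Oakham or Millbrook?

Age-specific rates per 1000 for Oakham: 3.662, 29.277, 90.393, 107.237.
For Millbrook: 4.043, 36.231, 66.230, 94.125.
Standard total = 120600; weights = 0.3740, 0.1841, 0.1990, 0.2430.
Oakham: 0.3740×3.662 + 0.1841×29.277 + 0.1990×90.393 + 0.2430×107.237 = 50.8009 per 1000.
Millbrook: 0.3740×4.043 + 0.1841×36.231 + 0.1990×66.230 + 0.2430×94.125 = 44.2295 per 1000.

Oakham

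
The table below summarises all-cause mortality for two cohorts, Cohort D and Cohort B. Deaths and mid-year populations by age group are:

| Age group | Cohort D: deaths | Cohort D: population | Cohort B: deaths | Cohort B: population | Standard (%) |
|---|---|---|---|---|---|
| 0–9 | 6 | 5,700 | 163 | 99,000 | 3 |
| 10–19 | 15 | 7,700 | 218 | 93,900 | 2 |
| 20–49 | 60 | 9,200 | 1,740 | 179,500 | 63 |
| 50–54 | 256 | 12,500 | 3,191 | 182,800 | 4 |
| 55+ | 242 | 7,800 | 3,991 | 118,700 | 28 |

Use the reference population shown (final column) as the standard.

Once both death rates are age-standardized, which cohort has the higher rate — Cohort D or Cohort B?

Age-specific rates per 100,000 for Cohort D: 105.26, 194.81, 652.17, 2048.00, 3102.56.
For Cohort B: 164.65, 232.16, 969.36, 1745.62, 3362.26.
Standard weights: 0.03, 0.02, 0.63, 0.04, 0.28.
Cohort D: 0.0300×105.26 + 0.0200×194.81 + 0.6300×652.17 + 0.0400×2048.00 + 0.2800×3102.56 = 1368.5615 per 100,000.
Cohort B: 0.0300×164.65 + 0.0200×232.16 + 0.6300×969.36 + 0.0400×1745.62 + 0.2800×3362.26 = 1631.5361 per 100,000.

Cohort B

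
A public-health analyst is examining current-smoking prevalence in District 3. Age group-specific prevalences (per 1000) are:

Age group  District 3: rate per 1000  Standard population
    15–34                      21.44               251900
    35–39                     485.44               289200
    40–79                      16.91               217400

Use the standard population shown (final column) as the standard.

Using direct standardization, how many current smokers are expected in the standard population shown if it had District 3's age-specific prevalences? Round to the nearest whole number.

Expected current smokers = Σ (standard pop × age-specific rate ÷ 1000)
= 251900×21.44/1000 + 289200×485.44/1000 + 217400×16.91/1000
= 5400.74 + 140389.25 + 3676.23 = 149466.22.

149466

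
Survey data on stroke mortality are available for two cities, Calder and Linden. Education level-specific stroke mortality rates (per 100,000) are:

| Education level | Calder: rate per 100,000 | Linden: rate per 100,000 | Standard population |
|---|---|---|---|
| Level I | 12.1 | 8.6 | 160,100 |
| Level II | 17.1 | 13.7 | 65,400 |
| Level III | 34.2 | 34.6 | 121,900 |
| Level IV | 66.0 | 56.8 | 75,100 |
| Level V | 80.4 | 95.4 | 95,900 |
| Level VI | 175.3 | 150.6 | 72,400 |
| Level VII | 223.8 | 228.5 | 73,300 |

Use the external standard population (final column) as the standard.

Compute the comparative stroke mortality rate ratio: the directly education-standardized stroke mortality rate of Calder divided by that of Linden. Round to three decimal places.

1.030

Standard total = 664,100; weights = 0.2411, 0.0985, 0.1836, 0.1131, 0.1444, 0.1090, 0.1104.
Calder: 0.2411×12.1 + 0.0985×17.1 + 0.1836×34.2 + 0.1131×66.0 + 0.1444×80.4 + 0.1090×175.3 + 0.1104×223.8 = 73.7656 per 100,000.
Linden: 0.2411×8.6 + 0.0985×13.7 + 0.1836×34.6 + 0.1131×56.8 + 0.1444×95.4 + 0.1090×150.6 + 0.1104×228.5 = 71.6121 per 100,000.
Ratio = 73.7656 ÷ 71.6121 = 1.03007.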